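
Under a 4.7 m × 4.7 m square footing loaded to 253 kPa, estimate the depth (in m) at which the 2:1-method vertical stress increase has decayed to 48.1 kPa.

z ≈ 6.08 m

2:1 spreading — at depth z the loaded area has grown by z in each plan dimension:
qB²/(B+z)² = Δσ_z ⇒ z = B(√(q/Δσ_z) − 1) = 4.7×(√(253/48.1) − 1) = 6.079 m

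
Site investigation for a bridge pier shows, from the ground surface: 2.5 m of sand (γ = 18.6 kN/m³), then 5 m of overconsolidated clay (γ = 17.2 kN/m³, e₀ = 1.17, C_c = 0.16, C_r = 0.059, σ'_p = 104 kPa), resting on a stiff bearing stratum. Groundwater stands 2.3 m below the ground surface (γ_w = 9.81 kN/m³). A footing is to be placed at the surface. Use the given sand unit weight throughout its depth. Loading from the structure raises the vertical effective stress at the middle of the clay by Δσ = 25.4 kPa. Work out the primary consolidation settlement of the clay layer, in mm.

Mid-depth of clay below the ground surface: z = 2.5 + 5/2 = 5 m.
Total vertical stress at mid-clay: σ_v = 18.6×2.5 + 17.2×2.5 = 89.5 kPa.
Pore pressure: u = 9.81×(5 − 2.3) = 26.487 kPa.
Initial effective stress: σ'_0 = σ_v − u = 89.5 − 26.487 = 63.013 kPa.
Final effective stress: σ'_f = 63.013 + 25.4 = 88.413 kPa.
σ'_f = 88.413 ≤ σ'_p = 104 kPa, so the clay remains overconsolidated and only the recompression index applies:
S_c = C_r·H/(1+e₀)·log₁₀(σ'_f/σ'_0) = 0.059×5/2.17×log₁₀(88.413/63.013)
    = 0.13594 × 0.14709 = 0.02 m

S_c ≈ 20 mm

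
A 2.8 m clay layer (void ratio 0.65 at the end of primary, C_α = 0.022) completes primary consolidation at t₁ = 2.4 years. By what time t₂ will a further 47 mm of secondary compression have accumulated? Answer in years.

t₂ ≈ 43.6 years

S_s = C_α·H/(1+e_p)·log₁₀(t₂/t₁) ⇒ log₁₀(t₂/t₁) = S_s·(1+e_p)/(C_α·H).
log₁₀(t₂/t₁) = 0.047 × (1+0.65) / (0.022×2.8) = 1.259
t₂ = t₁ × 10^1.259 = 2.4 × 18.15 = 43.57 years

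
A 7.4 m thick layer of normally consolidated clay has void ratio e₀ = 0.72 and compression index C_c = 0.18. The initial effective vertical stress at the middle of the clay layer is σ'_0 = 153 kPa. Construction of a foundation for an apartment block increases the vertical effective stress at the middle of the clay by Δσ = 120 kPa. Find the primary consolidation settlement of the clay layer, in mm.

Final effective stress: σ'_f = σ'_0 + Δσ = 153 + 120 = 273 kPa.
Normally consolidated clay, so the full stress increment lies on the virgin compression line:
S_c = C_c·H/(1+e₀)·log₁₀(σ'_f/σ'_0) = 0.18×7.4/(1+0.72)×log₁₀(273/153)
    = 0.77442 × 0.25147 = 0.1947 m

S_c ≈ 195 mm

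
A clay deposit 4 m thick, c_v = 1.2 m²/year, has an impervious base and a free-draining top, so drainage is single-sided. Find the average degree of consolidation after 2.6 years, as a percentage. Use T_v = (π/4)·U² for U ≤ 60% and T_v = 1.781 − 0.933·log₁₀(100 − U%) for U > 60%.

Drainage path length: H_d = H = 4 m (single drainage).
T_v = c_v·t/H_d² = 1.2×2.6/4² = 0.195.
T_v = 0.195 corresponds to the U ≤ 60% branch:
U = √(4T_v/π) = 0.4983

U ≈ 49.8 %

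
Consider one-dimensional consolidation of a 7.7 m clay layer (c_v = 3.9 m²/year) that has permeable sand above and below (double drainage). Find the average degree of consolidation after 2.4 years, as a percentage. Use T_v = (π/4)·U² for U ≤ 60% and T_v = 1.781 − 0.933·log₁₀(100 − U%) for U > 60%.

U ≈ 82.9 %

Drainage path length: H_d = H/2 = 3.85 m (double drainage).
T_v = c_v·t/H_d² = 3.9×2.4/3.85² = 0.63147.
T_v = 0.63147 corresponds to the U > 60% branch:
U = 1 − 10^((1.781 − T_v)/0.933)/100 = 0.8294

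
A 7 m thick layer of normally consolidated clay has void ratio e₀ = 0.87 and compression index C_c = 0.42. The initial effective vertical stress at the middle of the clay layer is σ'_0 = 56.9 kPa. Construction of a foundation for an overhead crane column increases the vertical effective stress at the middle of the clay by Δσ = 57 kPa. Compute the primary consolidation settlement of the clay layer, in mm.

Final effective stress: σ'_f = σ'_0 + Δσ = 56.9 + 57 = 113.9 kPa.
Normally consolidated clay, so the full stress increment lies on the virgin compression line:
S_c = C_c·H/(1+e₀)·log₁₀(σ'_f/σ'_0) = 0.42×7/(1+0.87)×log₁₀(113.9/56.9)
    = 1.5722 × 0.30141 = 0.4739 m

S_c ≈ 474 mm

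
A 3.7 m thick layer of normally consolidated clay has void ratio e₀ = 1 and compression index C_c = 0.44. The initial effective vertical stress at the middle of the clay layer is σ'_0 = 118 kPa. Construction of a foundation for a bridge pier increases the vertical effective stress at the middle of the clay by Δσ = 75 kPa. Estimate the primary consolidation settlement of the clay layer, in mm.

Final effective stress: σ'_f = σ'_0 + Δσ = 118 + 75 = 193 kPa.
Normally consolidated clay, so the full stress increment lies on the virgin compression line:
S_c = C_c·H/(1+e₀)·log₁₀(σ'_f/σ'_0) = 0.44×3.7/(1+1)×log₁₀(193/118)
    = 0.814 × 0.21368 = 0.1739 m

S_c ≈ 174 mm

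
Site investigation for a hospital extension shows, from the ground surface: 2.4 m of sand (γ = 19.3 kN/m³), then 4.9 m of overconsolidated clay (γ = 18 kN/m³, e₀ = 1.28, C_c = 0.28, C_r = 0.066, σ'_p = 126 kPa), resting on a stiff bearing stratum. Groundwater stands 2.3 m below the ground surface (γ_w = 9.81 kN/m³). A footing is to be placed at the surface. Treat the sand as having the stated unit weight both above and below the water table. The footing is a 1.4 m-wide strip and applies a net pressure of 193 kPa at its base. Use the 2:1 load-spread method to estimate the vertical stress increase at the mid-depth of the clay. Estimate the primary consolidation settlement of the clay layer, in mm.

Mid-depth of clay below the ground surface: z = 2.4 + 4.9/2 = 4.85 m.
Total vertical stress at mid-clay: σ_v = 19.3×2.4 + 18×2.45 = 90.42 kPa.
Pore pressure: u = 9.81×(4.85 − 2.3) = 25.015 kPa.
Initial effective stress: σ'_0 = σ_v − u = 90.42 − 25.015 = 65.405 kPa.
Stress increase at mid-clay by the 2:1 spreading method:
Δσ = qB/(B+z) = 193×1.4/(1.4+4.85) = 43.232 kPa
Final effective stress: σ'_f = 65.405 + 43.232 = 108.64 kPa.
σ'_f = 108.64 ≤ σ'_p = 126 kPa, so the clay remains overconsolidated and only the recompression index applies:
S_c = C_r·H/(1+e₀)·log₁₀(σ'_f/σ'_0) = 0.066×4.9/2.28×log₁₀(108.64/65.405)
    = 0.14184 × 0.22038 = 0.03126 m

S_c ≈ 31.3 mm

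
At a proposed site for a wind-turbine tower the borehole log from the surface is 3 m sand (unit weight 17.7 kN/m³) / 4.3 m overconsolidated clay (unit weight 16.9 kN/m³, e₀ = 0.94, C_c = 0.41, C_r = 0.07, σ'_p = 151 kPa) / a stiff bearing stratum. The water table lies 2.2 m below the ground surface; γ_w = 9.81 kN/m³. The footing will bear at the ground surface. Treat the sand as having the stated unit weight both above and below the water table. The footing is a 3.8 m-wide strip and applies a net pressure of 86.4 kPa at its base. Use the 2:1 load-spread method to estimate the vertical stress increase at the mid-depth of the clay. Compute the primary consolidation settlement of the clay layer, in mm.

S_c ≈ 31.9 mm

Mid-depth of clay below the ground surface: z = 3 + 4.3/2 = 5.15 m.
Total vertical stress at mid-clay: σ_v = 17.7×3 + 16.9×2.15 = 89.435 kPa.
Pore pressure: u = 9.81×(5.15 − 2.2) = 28.94 kPa.
Initial effective stress: σ'_0 = σ_v − u = 89.435 − 28.94 = 60.495 kPa.
Stress increase at mid-clay by the 2:1 spreading method:
Δσ = qB/(B+z) = 86.4×3.8/(3.8+5.15) = 36.684 kPa
Final effective stress: σ'_f = 60.495 + 36.684 = 97.179 kPa.
σ'_f = 97.179 ≤ σ'_p = 151 kPa, so the clay remains overconsolidated and only the recompression index applies:
S_c = C_r·H/(1+e₀)·log₁₀(σ'_f/σ'_0) = 0.07×4.3/1.94×log₁₀(97.179/60.495)
    = 0.15516 × 0.20585 = 0.03194 m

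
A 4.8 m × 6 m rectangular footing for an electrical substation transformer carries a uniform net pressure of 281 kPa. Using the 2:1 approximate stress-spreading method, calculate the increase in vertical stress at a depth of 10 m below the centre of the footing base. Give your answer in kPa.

By the 2:1 method the load spreads at 1 horizontal : 2 vertical, so at depth z the loaded area has grown by z in each plan dimension:
Δσ = qBL/((B+z)(L+z)) = 281×4.8×6/((4.8+10)(6+10)) = 34.176 kPa

Δσ_z ≈ 34.2 kPa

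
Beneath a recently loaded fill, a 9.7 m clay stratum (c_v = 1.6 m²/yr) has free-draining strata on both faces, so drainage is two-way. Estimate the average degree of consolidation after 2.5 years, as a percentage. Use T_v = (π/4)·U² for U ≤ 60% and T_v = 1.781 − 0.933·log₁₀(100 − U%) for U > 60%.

U ≈ 46.5 %

Drainage path length: H_d = H/2 = 4.85 m (double drainage).
T_v = c_v·t/H_d² = 1.6×2.5/4.85² = 0.17005.
T_v = 0.17005 corresponds to the U ≤ 60% branch:
U = √(4T_v/π) = 0.4653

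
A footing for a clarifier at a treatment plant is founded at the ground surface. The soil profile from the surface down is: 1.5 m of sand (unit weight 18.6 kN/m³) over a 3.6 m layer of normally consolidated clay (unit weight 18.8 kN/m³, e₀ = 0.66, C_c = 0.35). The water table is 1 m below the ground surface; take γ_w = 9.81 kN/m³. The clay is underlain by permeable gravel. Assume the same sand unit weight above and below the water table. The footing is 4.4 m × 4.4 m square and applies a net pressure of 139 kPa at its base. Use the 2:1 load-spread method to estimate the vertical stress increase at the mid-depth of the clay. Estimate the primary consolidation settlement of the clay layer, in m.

Mid-depth of clay below the ground surface: z = 1.5 + 3.6/2 = 3.3 m.
Total vertical stress at mid-clay: σ_v = 18.6×1.5 + 18.8×1.8 = 61.74 kPa.
Pore pressure: u = 9.81×(3.3 − 1) = 22.563 kPa.
Initial effective stress: σ'_0 = σ_v − u = 61.74 − 22.563 = 39.177 kPa.
Stress increase at mid-clay by the 2:1 spreading method:
Δσ = qBL/((B+z)(L+z)) = 139×4.4×4.4/((4.4+3.3)(4.4+3.3)) = 45.388 kPa
Final effective stress: σ'_f = σ'_0 + Δσ = 39.177 + 45.388 = 84.565 kPa.
Normally consolidated clay, so the full stress increment lies on the virgin compression line:
S_c = C_c·H/(1+e₀)·log₁₀(σ'_f/σ'_0) = 0.35×3.6/(1+0.66)×log₁₀(84.565/39.177)
    = 0.75904 × 0.33416 = 0.2536 m

S_c ≈ 0.254 m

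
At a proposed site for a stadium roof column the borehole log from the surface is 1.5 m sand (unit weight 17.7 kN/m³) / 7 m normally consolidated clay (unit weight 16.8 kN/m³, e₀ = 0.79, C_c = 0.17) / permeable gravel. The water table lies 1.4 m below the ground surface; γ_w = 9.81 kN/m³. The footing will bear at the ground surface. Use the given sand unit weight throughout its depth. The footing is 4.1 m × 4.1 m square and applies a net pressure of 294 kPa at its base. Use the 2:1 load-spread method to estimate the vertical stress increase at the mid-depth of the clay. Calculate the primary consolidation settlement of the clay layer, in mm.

Mid-depth of clay below the ground surface: z = 1.5 + 7/2 = 5 m.
Total vertical stress at mid-clay: σ_v = 17.7×1.5 + 16.8×3.5 = 85.35 kPa.
Pore pressure: u = 9.81×(5 − 1.4) = 35.316 kPa.
Initial effective stress: σ'_0 = σ_v − u = 85.35 − 35.316 = 50.034 kPa.
Stress increase at mid-clay by the 2:1 spreading method:
Δσ = qBL/((B+z)(L+z)) = 294×4.1×4.1/((4.1+5)(4.1+5)) = 59.68 kPa
Final effective stress: σ'_f = σ'_0 + Δσ = 50.034 + 59.68 = 109.71 kPa.
Normally consolidated clay, so the full stress increment lies on the virgin compression line:
S_c = C_c·H/(1+e₀)·log₁₀(σ'_f/σ'_0) = 0.17×7/(1+0.79)×log₁₀(109.71/50.034)
    = 0.6648 × 0.34098 = 0.2267 m

S_c ≈ 227 mm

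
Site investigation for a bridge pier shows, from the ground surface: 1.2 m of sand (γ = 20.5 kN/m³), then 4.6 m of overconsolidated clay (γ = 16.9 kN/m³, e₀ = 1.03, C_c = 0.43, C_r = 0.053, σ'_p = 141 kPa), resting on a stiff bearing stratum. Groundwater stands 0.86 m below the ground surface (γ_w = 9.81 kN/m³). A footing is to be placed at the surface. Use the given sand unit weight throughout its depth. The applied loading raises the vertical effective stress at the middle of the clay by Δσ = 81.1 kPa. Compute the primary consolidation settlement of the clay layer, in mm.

Mid-depth of clay below the ground surface: z = 1.2 + 4.6/2 = 3.5 m.
Total vertical stress at mid-clay: σ_v = 20.5×1.2 + 16.9×2.3 = 63.47 kPa.
Pore pressure: u = 9.81×(3.5 − 0.86) = 25.898 kPa.
Initial effective stress: σ'_0 = σ_v − u = 63.47 − 25.898 = 37.572 kPa.
Final effective stress: σ'_f = 37.572 + 81.1 = 118.67 kPa.
σ'_f = 118.67 ≤ σ'_p = 141 kPa, so the clay remains overconsolidated and only the recompression index applies:
S_c = C_r·H/(1+e₀)·log₁₀(σ'_f/σ'_0) = 0.053×4.6/2.03×log₁₀(118.67/37.572)
    = 0.1201 × 0.49948 = 0.05999 m

S_c ≈ 60 mm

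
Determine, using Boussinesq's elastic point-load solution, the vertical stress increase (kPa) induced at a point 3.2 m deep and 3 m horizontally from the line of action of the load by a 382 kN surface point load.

Boussinesq vertical stress below a point load on an elastic half-space:
Δσ_z = 3P/(2πz²) · [1 + (r/z)²]^(−5/2)
r/z = 3/3.2 = 0.9375; [1+(r/z)²]^(−5/2) = 0.20665.
Δσ_z = 3×382/(2π×3.2²) × 0.20665 = 17.812 × 0.20665 = 3.681 kPa

Δσ_z ≈ 3.68 kPa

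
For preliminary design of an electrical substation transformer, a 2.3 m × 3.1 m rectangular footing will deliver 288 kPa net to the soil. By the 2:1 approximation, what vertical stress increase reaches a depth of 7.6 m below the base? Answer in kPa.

Δσ_z ≈ 19.4 kPa

By the 2:1 method the load spreads at 1 horizontal : 2 vertical, so at depth z the loaded area has grown by z in each plan dimension:
Δσ = qBL/((B+z)(L+z)) = 288×2.3×3.1/((2.3+7.6)(3.1+7.6)) = 19.385 kPa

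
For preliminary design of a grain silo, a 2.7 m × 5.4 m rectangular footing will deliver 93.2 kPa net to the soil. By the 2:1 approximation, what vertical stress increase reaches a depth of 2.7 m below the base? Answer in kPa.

Δσ_z ≈ 31.1 kPa

By the 2:1 method the load spreads at 1 horizontal : 2 vertical, so at depth z the loaded area has grown by z in each plan dimension:
Δσ = qBL/((B+z)(L+z)) = 93.2×2.7×5.4/((2.7+2.7)(5.4+2.7)) = 31.067 kPa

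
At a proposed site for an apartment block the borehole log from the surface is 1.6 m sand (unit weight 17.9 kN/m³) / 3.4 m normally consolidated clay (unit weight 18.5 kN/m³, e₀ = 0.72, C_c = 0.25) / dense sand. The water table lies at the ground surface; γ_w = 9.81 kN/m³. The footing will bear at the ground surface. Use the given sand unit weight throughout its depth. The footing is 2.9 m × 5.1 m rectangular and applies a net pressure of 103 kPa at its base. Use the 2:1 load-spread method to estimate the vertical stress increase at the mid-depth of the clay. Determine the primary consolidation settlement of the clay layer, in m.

Mid-depth of clay below the ground surface: z = 1.6 + 3.4/2 = 3.3 m.
Total vertical stress at mid-clay: σ_v = 17.9×1.6 + 18.5×1.7 = 60.09 kPa.
Pore pressure: u = 9.81×(3.3 − 0) = 32.373 kPa.
Initial effective stress: σ'_0 = σ_v − u = 60.09 − 32.373 = 27.717 kPa.
Stress increase at mid-clay by the 2:1 spreading method:
Δσ = qBL/((B+z)(L+z)) = 103×2.9×5.1/((2.9+3.3)(5.1+3.3)) = 29.251 kPa
Final effective stress: σ'_f = σ'_0 + Δσ = 27.717 + 29.251 = 56.968 kPa.
Normally consolidated clay, so the full stress increment lies on the virgin compression line:
S_c = C_c·H/(1+e₀)·log₁₀(σ'_f/σ'_0) = 0.25×3.4/(1+0.72)×log₁₀(56.968/27.717)
    = 0.49419 × 0.31288 = 0.1546 m

S_c ≈ 0.155 m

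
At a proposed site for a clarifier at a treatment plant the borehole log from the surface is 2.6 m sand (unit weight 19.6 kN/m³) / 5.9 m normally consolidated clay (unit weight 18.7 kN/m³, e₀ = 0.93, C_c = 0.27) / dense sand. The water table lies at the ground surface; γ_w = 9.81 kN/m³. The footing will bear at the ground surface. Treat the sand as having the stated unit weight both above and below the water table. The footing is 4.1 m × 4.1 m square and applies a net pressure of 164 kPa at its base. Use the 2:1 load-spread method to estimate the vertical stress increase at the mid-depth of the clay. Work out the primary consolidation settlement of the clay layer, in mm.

Mid-depth of clay below the ground surface: z = 2.6 + 5.9/2 = 5.55 m.
Total vertical stress at mid-clay: σ_v = 19.6×2.6 + 18.7×2.95 = 106.12 kPa.
Pore pressure: u = 9.81×(5.55 − 0) = 54.446 kPa.
Initial effective stress: σ'_0 = σ_v − u = 106.12 − 54.446 = 51.674 kPa.
Stress increase at mid-clay by the 2:1 spreading method:
Δσ = qBL/((B+z)(L+z)) = 164×4.1×4.1/((4.1+5.55)(4.1+5.55)) = 29.604 kPa
Final effective stress: σ'_f = σ'_0 + Δσ = 51.674 + 29.604 = 81.278 kPa.
Normally consolidated clay, so the full stress increment lies on the virgin compression line:
S_c = C_c·H/(1+e₀)·log₁₀(σ'_f/σ'_0) = 0.27×5.9/(1+0.93)×log₁₀(81.278/51.674)
    = 0.82539 × 0.1967 = 0.1624 m

S_c ≈ 162 mm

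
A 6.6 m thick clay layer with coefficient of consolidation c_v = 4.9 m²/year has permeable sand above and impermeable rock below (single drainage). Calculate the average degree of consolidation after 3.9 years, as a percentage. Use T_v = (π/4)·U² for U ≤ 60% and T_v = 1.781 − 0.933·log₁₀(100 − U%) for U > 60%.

U ≈ 72.5 %

Drainage path length: H_d = H = 6.6 m (single drainage).
T_v = c_v·t/H_d² = 4.9×3.9/6.6² = 0.43871.
T_v = 0.43871 corresponds to the U > 60% branch:
U = 1 − 10^((1.781 − T_v)/0.933)/100 = 0.7254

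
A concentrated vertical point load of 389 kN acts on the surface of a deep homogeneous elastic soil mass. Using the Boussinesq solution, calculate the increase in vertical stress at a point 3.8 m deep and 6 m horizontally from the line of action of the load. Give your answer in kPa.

Δσ_z ≈ 0.564 kPa

Boussinesq vertical stress below a point load on an elastic half-space:
Δσ_z = 3P/(2πz²) · [1 + (r/z)²]^(−5/2)
r/z = 6/3.8 = 1.5789; [1+(r/z)²]^(−5/2) = 0.043851.
Δσ_z = 3×389/(2π×3.8²) × 0.043851 = 12.862 × 0.043851 = 0.564 kPa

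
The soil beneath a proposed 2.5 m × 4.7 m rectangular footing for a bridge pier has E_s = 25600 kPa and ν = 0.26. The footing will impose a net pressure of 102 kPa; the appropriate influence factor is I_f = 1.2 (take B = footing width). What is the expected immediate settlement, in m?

S_e ≈ 0.0111 m

Immediate (elastic) settlement: S_e = q·B·(1−ν²)/E_s · I_f.
S_e = 102 × 2.5 × (1 − 0.26²) / 25600 × 1.2
    = 102 × 2.5 × 0.9324 / 25600 × 1.2
    = 0.01115 m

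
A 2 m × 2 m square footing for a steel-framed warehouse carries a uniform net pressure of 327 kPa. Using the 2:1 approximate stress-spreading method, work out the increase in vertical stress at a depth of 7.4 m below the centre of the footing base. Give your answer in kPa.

Δσ_z ≈ 14.8 kPa

By the 2:1 method the load spreads at 1 horizontal : 2 vertical, so at depth z the loaded area has grown by z in each plan dimension:
Δσ = qBL/((B+z)(L+z)) = 327×2×2/((2+7.4)(2+7.4)) = 14.803 kPa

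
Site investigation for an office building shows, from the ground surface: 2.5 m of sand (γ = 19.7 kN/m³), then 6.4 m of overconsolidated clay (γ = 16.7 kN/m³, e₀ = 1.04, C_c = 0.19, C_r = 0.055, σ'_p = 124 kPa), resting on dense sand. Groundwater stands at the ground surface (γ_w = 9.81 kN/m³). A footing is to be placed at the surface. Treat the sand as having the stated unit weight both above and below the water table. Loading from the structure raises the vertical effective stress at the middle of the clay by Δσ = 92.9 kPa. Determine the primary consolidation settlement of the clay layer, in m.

S_c ≈ 0.104 m

Mid-depth of clay below the ground surface: z = 2.5 + 6.4/2 = 5.7 m.
Total vertical stress at mid-clay: σ_v = 19.7×2.5 + 16.7×3.2 = 102.69 kPa.
Pore pressure: u = 9.81×(5.7 − 0) = 55.917 kPa.
Initial effective stress: σ'_0 = σ_v − u = 102.69 − 55.917 = 46.773 kPa.
Final effective stress: σ'_f = 46.773 + 92.9 = 139.67 kPa.
σ'_f = 139.67 > σ'_p = 124 kPa, so the stress path crosses the preconsolidation pressure — recompression up to σ'_p, then virgin compression beyond:
S_c = H/(1+e₀)·[C_r·log₁₀(σ'_p/σ'_0) + C_c·log₁₀(σ'_f/σ'_p)]
    = 6.4/2.04 × [0.055×log₁₀(124/46.773) + 0.19×log₁₀(139.67/124)]
    = 3.1373 × [0.023288 + 0.0098195] = 0.1039 m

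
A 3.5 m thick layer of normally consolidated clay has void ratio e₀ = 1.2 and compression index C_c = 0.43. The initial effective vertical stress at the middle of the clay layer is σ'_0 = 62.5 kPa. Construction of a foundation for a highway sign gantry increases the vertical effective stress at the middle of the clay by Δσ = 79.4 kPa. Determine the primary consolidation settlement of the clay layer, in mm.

Final effective stress: σ'_f = σ'_0 + Δσ = 62.5 + 79.4 = 141.9 kPa.
Normally consolidated clay, so the full stress increment lies on the virgin compression line:
S_c = C_c·H/(1+e₀)·log₁₀(σ'_f/σ'_0) = 0.43×3.5/(1+1.2)×log₁₀(141.9/62.5)
    = 0.68409 × 0.3561 = 0.2436 m

S_c ≈ 244 mm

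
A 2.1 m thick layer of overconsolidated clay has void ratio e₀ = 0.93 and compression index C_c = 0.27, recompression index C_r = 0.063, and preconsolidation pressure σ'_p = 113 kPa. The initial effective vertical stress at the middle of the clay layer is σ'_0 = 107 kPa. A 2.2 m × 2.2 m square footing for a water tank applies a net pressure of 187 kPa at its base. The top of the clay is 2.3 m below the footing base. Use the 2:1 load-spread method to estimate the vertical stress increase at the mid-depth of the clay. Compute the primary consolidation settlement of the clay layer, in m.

S_c ≈ 0.0256 m

Mid-depth of clay below the footing base: z = 2.3 + 2.1/2 = 3.35 m.
Stress increase at mid-clay by the 2:1 spreading method:
Δσ = qBL/((B+z)(L+z)) = 187×2.2×2.2/((2.2+3.35)(2.2+3.35)) = 29.383 kPa
Final effective stress: σ'_f = 107 + 29.383 = 136.38 kPa.
σ'_f = 136.38 > σ'_p = 113 kPa, so the stress path crosses the preconsolidation pressure — recompression up to σ'_p, then virgin compression beyond:
S_c = H/(1+e₀)·[C_r·log₁₀(σ'_p/σ'_0) + C_c·log₁₀(σ'_f/σ'_p)]
    = 2.1/1.93 × [0.063×log₁₀(113/107) + 0.27×log₁₀(136.38/113)]
    = 1.0881 × [0.0014928 + 0.022052] = 0.02562 m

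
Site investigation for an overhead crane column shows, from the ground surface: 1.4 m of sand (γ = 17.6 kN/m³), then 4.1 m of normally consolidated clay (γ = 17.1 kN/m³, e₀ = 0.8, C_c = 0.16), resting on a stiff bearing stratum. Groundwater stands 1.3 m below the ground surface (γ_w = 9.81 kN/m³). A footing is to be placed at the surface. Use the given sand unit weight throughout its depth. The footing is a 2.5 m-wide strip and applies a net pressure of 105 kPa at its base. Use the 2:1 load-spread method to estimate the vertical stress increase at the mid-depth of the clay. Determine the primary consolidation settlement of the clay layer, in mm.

S_c ≈ 121 mm

Mid-depth of clay below the ground surface: z = 1.4 + 4.1/2 = 3.45 m.
Total vertical stress at mid-clay: σ_v = 17.6×1.4 + 17.1×2.05 = 59.695 kPa.
Pore pressure: u = 9.81×(3.45 − 1.3) = 21.091 kPa.
Initial effective stress: σ'_0 = σ_v − u = 59.695 − 21.091 = 38.604 kPa.
Stress increase at mid-clay by the 2:1 spreading method:
Δσ = qB/(B+z) = 105×2.5/(2.5+3.45) = 44.118 kPa
Final effective stress: σ'_f = σ'_0 + Δσ = 38.604 + 44.118 = 82.722 kPa.
Normally consolidated clay, so the full stress increment lies on the virgin compression line:
S_c = C_c·H/(1+e₀)·log₁₀(σ'_f/σ'_0) = 0.16×4.1/(1+0.8)×log₁₀(82.722/38.604)
    = 0.36444 × 0.33099 = 0.1206 m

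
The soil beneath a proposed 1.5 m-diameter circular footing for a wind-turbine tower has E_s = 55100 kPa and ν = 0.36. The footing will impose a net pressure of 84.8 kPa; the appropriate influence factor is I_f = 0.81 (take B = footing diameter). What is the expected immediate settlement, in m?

Immediate (elastic) settlement: S_e = q·B·(1−ν²)/E_s · I_f.
S_e = 84.8 × 1.5 × (1 − 0.36²) / 55100 × 0.81
    = 84.8 × 1.5 × 0.8704 / 55100 × 0.81
    = 0.001628 m

S_e ≈ 0.00163 m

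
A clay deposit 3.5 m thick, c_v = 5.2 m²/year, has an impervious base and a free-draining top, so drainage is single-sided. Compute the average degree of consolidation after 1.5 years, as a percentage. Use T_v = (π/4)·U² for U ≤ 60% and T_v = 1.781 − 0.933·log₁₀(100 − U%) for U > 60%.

U ≈ 83.2 %

Drainage path length: H_d = H = 3.5 m (single drainage).
T_v = c_v·t/H_d² = 5.2×1.5/3.5² = 0.63673.
T_v = 0.63673 corresponds to the U > 60% branch:
U = 1 − 10^((1.781 − T_v)/0.933)/100 = 0.8316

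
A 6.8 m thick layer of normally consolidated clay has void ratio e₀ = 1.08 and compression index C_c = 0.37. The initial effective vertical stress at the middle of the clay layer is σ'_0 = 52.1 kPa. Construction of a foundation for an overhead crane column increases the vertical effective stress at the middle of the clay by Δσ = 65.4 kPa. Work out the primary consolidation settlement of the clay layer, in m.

S_c ≈ 0.427 m

Final effective stress: σ'_f = σ'_0 + Δσ = 52.1 + 65.4 = 117.5 kPa.
Normally consolidated clay, so the full stress increment lies on the virgin compression line:
S_c = C_c·H/(1+e₀)·log₁₀(σ'_f/σ'_0) = 0.37×6.8/(1+1.08)×log₁₀(117.5/52.1)
    = 1.2096 × 0.3532 = 0.4272 m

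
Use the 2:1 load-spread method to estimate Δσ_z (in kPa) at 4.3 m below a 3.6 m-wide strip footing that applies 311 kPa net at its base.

Δσ_z ≈ 142 kPa

By the 2:1 method the load spreads at 1 horizontal : 2 vertical, so at depth z the loaded area has grown by z in each plan dimension:
Δσ = qB/(B+z) = 311×3.6/(3.6+4.3) = 141.72 kPa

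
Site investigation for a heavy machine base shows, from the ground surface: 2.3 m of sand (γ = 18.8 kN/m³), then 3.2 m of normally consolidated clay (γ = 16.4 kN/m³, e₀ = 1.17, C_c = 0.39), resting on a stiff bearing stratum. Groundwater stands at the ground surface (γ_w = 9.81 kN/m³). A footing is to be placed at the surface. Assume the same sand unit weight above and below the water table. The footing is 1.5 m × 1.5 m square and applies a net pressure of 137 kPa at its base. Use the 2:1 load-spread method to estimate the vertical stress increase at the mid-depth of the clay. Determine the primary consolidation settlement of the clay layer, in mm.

Mid-depth of clay below the ground surface: z = 2.3 + 3.2/2 = 3.9 m.
Total vertical stress at mid-clay: σ_v = 18.8×2.3 + 16.4×1.6 = 69.48 kPa.
Pore pressure: u = 9.81×(3.9 − 0) = 38.259 kPa.
Initial effective stress: σ'_0 = σ_v − u = 69.48 − 38.259 = 31.221 kPa.
Stress increase at mid-clay by the 2:1 spreading method:
Δσ = qBL/((B+z)(L+z)) = 137×1.5×1.5/((1.5+3.9)(1.5+3.9)) = 10.571 kPa
Final effective stress: σ'_f = σ'_0 + Δσ = 31.221 + 10.571 = 41.792 kPa.
Normally consolidated clay, so the full stress increment lies on the virgin compression line:
S_c = C_c·H/(1+e₀)·log₁₀(σ'_f/σ'_0) = 0.39×3.2/(1+1.17)×log₁₀(41.792/31.221)
    = 0.57512 × 0.12665 = 0.07284 m

S_c ≈ 72.8 mm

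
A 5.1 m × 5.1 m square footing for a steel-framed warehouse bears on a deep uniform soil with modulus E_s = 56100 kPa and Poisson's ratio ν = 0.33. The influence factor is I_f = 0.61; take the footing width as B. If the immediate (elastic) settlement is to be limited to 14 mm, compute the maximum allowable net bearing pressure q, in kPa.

S_e = q·B·(1−ν²)/E_s · I_f  ⇒  q = S_e·E_s / (B·(1−ν²)·I_f).
q = 0.014 × 56100 / (5.1 × 0.8911 × 0.61) = 283.3 kPa

q ≈ 283 kPa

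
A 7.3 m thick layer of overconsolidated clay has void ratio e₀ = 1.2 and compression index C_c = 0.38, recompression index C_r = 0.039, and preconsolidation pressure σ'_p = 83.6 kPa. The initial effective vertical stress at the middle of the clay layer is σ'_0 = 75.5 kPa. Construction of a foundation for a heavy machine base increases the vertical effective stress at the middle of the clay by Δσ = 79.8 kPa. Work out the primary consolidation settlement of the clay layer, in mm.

S_c ≈ 345 mm

Final effective stress: σ'_f = 75.5 + 79.8 = 155.3 kPa.
σ'_f = 155.3 > σ'_p = 83.6 kPa, so the stress path crosses the preconsolidation pressure — recompression up to σ'_p, then virgin compression beyond:
S_c = H/(1+e₀)·[C_r·log₁₀(σ'_p/σ'_0) + C_c·log₁₀(σ'_f/σ'_p)]
    = 7.3/2.2 × [0.039×log₁₀(83.6/75.5) + 0.38×log₁₀(155.3/83.6)]
    = 3.3182 × [0.0017261 + 0.10221] = 0.3449 m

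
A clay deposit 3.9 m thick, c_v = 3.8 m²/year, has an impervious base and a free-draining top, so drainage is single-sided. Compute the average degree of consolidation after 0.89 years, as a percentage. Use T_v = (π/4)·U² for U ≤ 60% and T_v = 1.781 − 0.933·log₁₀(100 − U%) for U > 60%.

U ≈ 53.2 %

Drainage path length: H_d = H = 3.9 m (single drainage).
T_v = c_v·t/H_d² = 3.8×0.89/3.9² = 0.22235.
T_v = 0.22235 corresponds to the U ≤ 60% branch:
U = √(4T_v/π) = 0.5321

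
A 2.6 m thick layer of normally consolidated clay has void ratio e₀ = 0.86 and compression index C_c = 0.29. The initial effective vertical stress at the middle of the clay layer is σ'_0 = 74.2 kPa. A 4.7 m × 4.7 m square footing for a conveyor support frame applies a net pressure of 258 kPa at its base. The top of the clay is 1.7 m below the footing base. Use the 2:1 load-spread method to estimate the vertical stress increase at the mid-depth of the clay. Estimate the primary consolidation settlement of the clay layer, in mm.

Mid-depth of clay below the footing base: z = 1.7 + 2.6/2 = 3 m.
Stress increase at mid-clay by the 2:1 spreading method:
Δσ = qBL/((B+z)(L+z)) = 258×4.7×4.7/((4.7+3)(4.7+3)) = 96.124 kPa
Final effective stress: σ'_f = σ'_0 + Δσ = 74.2 + 96.124 = 170.32 kPa.
Normally consolidated clay, so the full stress increment lies on the virgin compression line:
S_c = C_c·H/(1+e₀)·log₁₀(σ'_f/σ'_0) = 0.29×2.6/(1+0.86)×log₁₀(170.32/74.2)
    = 0.40538 × 0.36086 = 0.1463 m

S_c ≈ 146 mm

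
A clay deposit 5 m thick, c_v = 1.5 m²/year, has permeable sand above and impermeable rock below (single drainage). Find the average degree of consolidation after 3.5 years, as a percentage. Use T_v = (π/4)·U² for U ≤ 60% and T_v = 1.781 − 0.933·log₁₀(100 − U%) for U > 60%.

Drainage path length: H_d = H = 5 m (single drainage).
T_v = c_v·t/H_d² = 1.5×3.5/5² = 0.21.
T_v = 0.21 corresponds to the U ≤ 60% branch:
U = √(4T_v/π) = 0.5171

U ≈ 51.7 %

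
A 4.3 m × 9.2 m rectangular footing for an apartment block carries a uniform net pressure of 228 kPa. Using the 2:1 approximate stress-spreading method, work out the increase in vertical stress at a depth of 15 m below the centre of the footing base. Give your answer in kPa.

By the 2:1 method the load spreads at 1 horizontal : 2 vertical, so at depth z the loaded area has grown by z in each plan dimension:
Δσ = qBL/((B+z)(L+z)) = 228×4.3×9.2/((4.3+15)(9.2+15)) = 19.312 kPa

Δσ_z ≈ 19.3 kPa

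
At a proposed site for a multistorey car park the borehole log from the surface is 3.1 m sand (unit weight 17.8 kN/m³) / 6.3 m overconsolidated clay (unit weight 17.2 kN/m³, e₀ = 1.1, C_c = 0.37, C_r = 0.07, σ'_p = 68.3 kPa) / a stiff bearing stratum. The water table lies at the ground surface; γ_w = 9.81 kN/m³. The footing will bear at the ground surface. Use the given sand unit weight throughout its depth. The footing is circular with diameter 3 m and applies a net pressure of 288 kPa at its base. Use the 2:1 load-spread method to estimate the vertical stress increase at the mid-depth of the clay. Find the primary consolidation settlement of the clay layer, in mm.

Mid-depth of clay below the ground surface: z = 3.1 + 6.3/2 = 6.25 m.
Total vertical stress at mid-clay: σ_v = 17.8×3.1 + 17.2×3.15 = 109.36 kPa.
Pore pressure: u = 9.81×(6.25 − 0) = 61.312 kPa.
Initial effective stress: σ'_0 = σ_v − u = 109.36 − 61.312 = 48.048 kPa.
Stress increase at mid-clay by the 2:1 spreading method:
Δσ ≈ qD²/(D+z)² = 288×3²/(3+6.25)² = 30.294 kPa
Final effective stress: σ'_f = 48.048 + 30.294 = 78.342 kPa.
σ'_f = 78.342 > σ'_p = 68.3 kPa, so the stress path crosses the preconsolidation pressure — recompression up to σ'_p, then virgin compression beyond:
S_c = H/(1+e₀)·[C_r·log₁₀(σ'_p/σ'_0) + C_c·log₁₀(σ'_f/σ'_p)]
    = 6.3/2.1 × [0.07×log₁₀(68.3/48.048) + 0.37×log₁₀(78.342/68.3)]
    = 3 × [0.010692 + 0.022042] = 0.0982 m

S_c ≈ 98.2 mm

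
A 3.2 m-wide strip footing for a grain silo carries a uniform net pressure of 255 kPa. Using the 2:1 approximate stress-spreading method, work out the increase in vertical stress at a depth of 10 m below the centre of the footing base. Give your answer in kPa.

Δσ_z ≈ 61.8 kPa

By the 2:1 method the load spreads at 1 horizontal : 2 vertical, so at depth z the loaded area has grown by z in each plan dimension:
Δσ = qB/(B+z) = 255×3.2/(3.2+10) = 61.818 kPa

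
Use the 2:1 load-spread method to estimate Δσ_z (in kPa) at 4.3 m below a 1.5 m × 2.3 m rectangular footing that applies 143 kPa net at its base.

Δσ_z ≈ 12.9 kPa

By the 2:1 method the load spreads at 1 horizontal : 2 vertical, so at depth z the loaded area has grown by z in each plan dimension:
Δσ = qBL/((B+z)(L+z)) = 143×1.5×2.3/((1.5+4.3)(2.3+4.3)) = 12.888 kPa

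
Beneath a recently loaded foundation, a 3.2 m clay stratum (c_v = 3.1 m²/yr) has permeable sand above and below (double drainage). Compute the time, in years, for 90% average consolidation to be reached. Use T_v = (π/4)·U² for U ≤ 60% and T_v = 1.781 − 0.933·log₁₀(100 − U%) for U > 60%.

t ≈ 0.7 years

Drainage path length: H_d = H/2 = 1.6 m (double drainage).
U > 60%: T_v = 1.781 − 0.933·log₁₀(100 − 90) = 0.848.
t = T_v·H_d²/c_v = 0.848×1.6²/3.1 = 0.7003 years.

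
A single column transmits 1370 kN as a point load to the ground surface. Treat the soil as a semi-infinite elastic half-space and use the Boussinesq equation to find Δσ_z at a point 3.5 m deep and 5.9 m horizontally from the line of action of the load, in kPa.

Δσ_z ≈ 1.85 kPa

Boussinesq vertical stress below a point load on an elastic half-space:
Δσ_z = 3P/(2πz²) · [1 + (r/z)²]^(−5/2)
r/z = 5.9/3.5 = 1.6857; [1+(r/z)²]^(−5/2) = 0.034571.
Δσ_z = 3×1370/(2π×3.5²) × 0.034571 = 53.398 × 0.034571 = 1.846 kPa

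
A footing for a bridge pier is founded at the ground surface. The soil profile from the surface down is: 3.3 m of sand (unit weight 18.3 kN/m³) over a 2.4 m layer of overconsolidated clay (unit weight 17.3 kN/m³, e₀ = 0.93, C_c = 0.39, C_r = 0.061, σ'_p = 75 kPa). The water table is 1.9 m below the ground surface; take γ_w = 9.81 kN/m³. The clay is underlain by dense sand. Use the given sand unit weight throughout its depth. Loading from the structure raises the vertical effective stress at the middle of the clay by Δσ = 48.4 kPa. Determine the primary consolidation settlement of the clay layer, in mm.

S_c ≈ 78.8 mm

Mid-depth of clay below the ground surface: z = 3.3 + 2.4/2 = 4.5 m.
Total vertical stress at mid-clay: σ_v = 18.3×3.3 + 17.3×1.2 = 81.15 kPa.
Pore pressure: u = 9.81×(4.5 − 1.9) = 25.506 kPa.
Initial effective stress: σ'_0 = σ_v − u = 81.15 − 25.506 = 55.644 kPa.
Final effective stress: σ'_f = 55.644 + 48.4 = 104.04 kPa.
σ'_f = 104.04 > σ'_p = 75 kPa, so the stress path crosses the preconsolidation pressure — recompression up to σ'_p, then virgin compression beyond:
S_c = H/(1+e₀)·[C_r·log₁₀(σ'_p/σ'_0) + C_c·log₁₀(σ'_f/σ'_p)]
    = 2.4/1.93 × [0.061×log₁₀(75/55.644) + 0.39×log₁₀(104.04/75)]
    = 1.2435 × [0.0079082 + 0.055434] = 0.07877 m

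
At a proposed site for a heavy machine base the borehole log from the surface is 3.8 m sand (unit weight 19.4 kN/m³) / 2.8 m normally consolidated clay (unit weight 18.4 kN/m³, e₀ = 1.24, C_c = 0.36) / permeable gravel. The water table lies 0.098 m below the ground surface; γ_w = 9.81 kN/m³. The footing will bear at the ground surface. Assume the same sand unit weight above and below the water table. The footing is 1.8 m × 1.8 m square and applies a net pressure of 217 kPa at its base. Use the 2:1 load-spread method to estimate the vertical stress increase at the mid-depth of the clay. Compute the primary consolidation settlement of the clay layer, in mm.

S_c ≈ 49.8 mm

Mid-depth of clay below the ground surface: z = 3.8 + 2.8/2 = 5.2 m.
Total vertical stress at mid-clay: σ_v = 19.4×3.8 + 18.4×1.4 = 99.48 kPa.
Pore pressure: u = 9.81×(5.2 − 0.098) = 50.051 kPa.
Initial effective stress: σ'_0 = σ_v − u = 99.48 − 50.051 = 49.429 kPa.
Stress increase at mid-clay by the 2:1 spreading method:
Δσ = qBL/((B+z)(L+z)) = 217×1.8×1.8/((1.8+5.2)(1.8+5.2)) = 14.349 kPa
Final effective stress: σ'_f = σ'_0 + Δσ = 49.429 + 14.349 = 63.778 kPa.
Normally consolidated clay, so the full stress increment lies on the virgin compression line:
S_c = C_c·H/(1+e₀)·log₁₀(σ'_f/σ'_0) = 0.36×2.8/(1+1.24)×log₁₀(63.778/49.429)
    = 0.45 × 0.11069 = 0.04981 m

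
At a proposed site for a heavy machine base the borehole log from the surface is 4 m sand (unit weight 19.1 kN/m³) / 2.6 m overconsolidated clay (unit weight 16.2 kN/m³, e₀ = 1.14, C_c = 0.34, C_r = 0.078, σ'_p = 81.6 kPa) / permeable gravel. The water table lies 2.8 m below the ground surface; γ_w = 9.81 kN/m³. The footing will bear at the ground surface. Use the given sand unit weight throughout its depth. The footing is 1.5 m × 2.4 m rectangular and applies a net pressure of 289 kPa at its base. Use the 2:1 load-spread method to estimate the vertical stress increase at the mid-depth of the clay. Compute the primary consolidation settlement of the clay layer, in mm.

S_c ≈ 27.7 mm

Mid-depth of clay below the ground surface: z = 4 + 2.6/2 = 5.3 m.
Total vertical stress at mid-clay: σ_v = 19.1×4 + 16.2×1.3 = 97.46 kPa.
Pore pressure: u = 9.81×(5.3 − 2.8) = 24.525 kPa.
Initial effective stress: σ'_0 = σ_v − u = 97.46 − 24.525 = 72.935 kPa.
Stress increase at mid-clay by the 2:1 spreading method:
Δσ = qBL/((B+z)(L+z)) = 289×1.5×2.4/((1.5+5.3)(2.4+5.3)) = 19.87 kPa
Final effective stress: σ'_f = 72.935 + 19.87 = 92.805 kPa.
σ'_f = 92.805 > σ'_p = 81.6 kPa, so the stress path crosses the preconsolidation pressure — recompression up to σ'_p, then virgin compression beyond:
S_c = H/(1+e₀)·[C_r·log₁₀(σ'_p/σ'_0) + C_c·log₁₀(σ'_f/σ'_p)]
    = 2.6/2.14 × [0.078×log₁₀(81.6/72.935) + 0.34×log₁₀(92.805/81.6)]
    = 1.215 × [0.0038028 + 0.019] = 0.02771 m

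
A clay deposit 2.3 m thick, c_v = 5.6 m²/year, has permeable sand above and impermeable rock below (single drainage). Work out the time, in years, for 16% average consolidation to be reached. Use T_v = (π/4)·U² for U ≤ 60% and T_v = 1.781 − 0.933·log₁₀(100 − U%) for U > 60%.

Drainage path length: H_d = H = 2.3 m (single drainage).
U ≤ 60%: T_v = (π/4)·U² = (π/4)×0.16² = 0.020106.
t = T_v·H_d²/c_v = 0.020106×2.3²/5.6 = 0.01899 years.

t ≈ 0.019 years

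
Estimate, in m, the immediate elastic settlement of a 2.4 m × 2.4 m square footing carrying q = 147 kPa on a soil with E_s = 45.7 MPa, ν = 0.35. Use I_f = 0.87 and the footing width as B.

Immediate (elastic) settlement: S_e = q·B·(1−ν²)/E_s · I_f.
E_s = 45.7 MPa = 45700 kPa.
S_e = 147 × 2.4 × (1 − 0.35²) / 45700 × 0.87
    = 147 × 2.4 × 0.8775 / 45700 × 0.87
    = 0.005894 m

S_e ≈ 0.00589 m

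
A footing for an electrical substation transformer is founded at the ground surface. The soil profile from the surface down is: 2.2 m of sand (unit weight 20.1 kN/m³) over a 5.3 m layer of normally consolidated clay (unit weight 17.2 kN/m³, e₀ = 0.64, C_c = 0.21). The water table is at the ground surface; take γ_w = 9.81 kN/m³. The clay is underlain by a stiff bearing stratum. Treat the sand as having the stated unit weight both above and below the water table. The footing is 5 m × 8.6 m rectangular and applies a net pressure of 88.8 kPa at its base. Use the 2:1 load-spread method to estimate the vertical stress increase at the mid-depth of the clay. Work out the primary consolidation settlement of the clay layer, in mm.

Mid-depth of clay below the ground surface: z = 2.2 + 5.3/2 = 4.85 m.
Total vertical stress at mid-clay: σ_v = 20.1×2.2 + 17.2×2.65 = 89.8 kPa.
Pore pressure: u = 9.81×(4.85 − 0) = 47.578 kPa.
Initial effective stress: σ'_0 = σ_v − u = 89.8 − 47.578 = 42.222 kPa.
Stress increase at mid-clay by the 2:1 spreading method:
Δσ = qBL/((B+z)(L+z)) = 88.8×5×8.6/((5+4.85)(8.6+4.85)) = 28.822 kPa
Final effective stress: σ'_f = σ'_0 + Δσ = 42.222 + 28.822 = 71.044 kPa.
Normally consolidated clay, so the full stress increment lies on the virgin compression line:
S_c = C_c·H/(1+e₀)·log₁₀(σ'_f/σ'_0) = 0.21×5.3/(1+0.64)×log₁₀(71.044/42.222)
    = 0.67866 × 0.22599 = 0.1534 m

S_c ≈ 153 mm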